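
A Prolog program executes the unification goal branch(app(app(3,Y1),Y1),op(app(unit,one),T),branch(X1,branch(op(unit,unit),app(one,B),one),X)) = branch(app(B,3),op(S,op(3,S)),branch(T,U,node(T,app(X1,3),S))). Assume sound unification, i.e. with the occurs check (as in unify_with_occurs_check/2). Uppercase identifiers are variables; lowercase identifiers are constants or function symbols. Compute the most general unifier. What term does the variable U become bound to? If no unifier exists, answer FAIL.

branch(op(unit,unit),app(one,app(3,3)),one)

Decompose branch/3: app(app(3,Y1),Y1) = app(B,3),  op(app(unit,one),T) = op(S,op(3,S)),  branch(X1,branch(op(unit,unit),app(one,B),one),X) = branch(T,U,node(T,app(X1,3),S)).
Decompose app/2: app(3,Y1) = B,  Y1 = 3.
Bind B := app(3,Y1); substituting into the one remaining equation that mentions B gives: branch(X1,branch(op(unit,unit),app(one,app(3,Y1)),one),X) = branch(T,U,node(T,app(X1,3),S)).
Bind Y1 := 3; substituting into the one remaining equation that mentions Y1 gives: branch(X1,branch(op(unit,unit),app(one,app(3,3)),one),X) = branch(T,U,node(T,app(X1,3),S)). Substituting into the earlier binding gives B := app(3,3).
Decompose op/2: app(unit,one) = S,  T = op(3,S).
Bind S := app(unit,one); substituting into the remaining equations gives: T = op(3,app(unit,one)),  branch(X1,branch(op(unit,unit),app(one,app(3,3)),one),X) = branch(T,U,node(T,app(X1,3),app(unit,one))).
Bind T := op(3,app(unit,one)); substituting into the remaining equation gives: branch(X1,branch(op(unit,unit),app(one,app(3,3)),one),X) = branch(op(3,app(unit,one)),U,node(op(3,app(unit,one)),app(X1,3),app(unit,one))).
Decompose branch/3: X1 = op(3,app(unit,one)),  branch(op(unit,unit),app(one,app(3,3)),one) = U,  X = node(op(3,app(unit,one)),app(X1,3),app(unit,one)).
Bind X1 := op(3,app(unit,one)); substituting into the one remaining equation that mentions X1 gives: X = node(op(3,app(unit,one)),app(op(3,app(unit,one)),3),app(unit,one)).
Bind U := branch(op(unit,unit),app(one,app(3,3)),one); no other remaining equation mentions U.
Bind X := node(op(3,app(unit,one)),app(op(3,app(unit,one)),3),app(unit,one)).
MGU = { B ↦ app(3,3), Y1 ↦ 3, S ↦ app(unit,one), T ↦ op(3,app(unit,one)), X1 ↦ op(3,app(unit,one)), U ↦ branch(op(unit,unit),app(one,app(3,3)),one), X ↦ node(op(3,app(unit,one)),app(op(3,app(unit,one)),3),app(unit,one)) }, so U ↦ branch(op(unit,unit),app(one,app(3,3)),one).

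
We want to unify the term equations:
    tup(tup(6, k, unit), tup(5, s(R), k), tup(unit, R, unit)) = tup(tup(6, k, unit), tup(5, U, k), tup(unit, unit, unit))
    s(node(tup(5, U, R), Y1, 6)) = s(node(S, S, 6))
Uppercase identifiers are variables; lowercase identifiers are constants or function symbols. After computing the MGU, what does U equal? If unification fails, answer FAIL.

Decompose tup/3: tup(6, k, unit) = tup(6, k, unit),  tup(5, s(R), k) = tup(5, U, k),  tup(unit, R, unit) = tup(unit, unit, unit).
Delete trivial equation tup(6, k, unit) = tup(6, k, unit).
Decompose tup/3: 5 = 5,  s(R) = U,  k = k.
Delete trivial equation 5 = 5.
Bind U := s(R); substituting into the one remaining equation that mentions U gives: s(node(tup(5, s(R), R), Y1, 6)) = s(node(S, S, 6)).
Delete trivial equation k = k.
Decompose tup/3: unit = unit,  R = unit,  unit = unit.
Delete trivial equation unit = unit.
Bind R := unit; substituting into the one remaining equation that mentions R gives: s(node(tup(5, s(unit), unit), Y1, 6)) = s(node(S, S, 6)). Substituting into the earlier binding gives U := s(unit).
Delete trivial equation unit = unit.
Decompose s/1: node(tup(5, s(unit), unit), Y1, 6) = node(S, S, 6).
Decompose node/3: tup(5, s(unit), unit) = S,  Y1 = S,  6 = 6.
Bind S := tup(5, s(unit), unit); substituting into the one remaining equation that mentions S gives: Y1 = tup(5, s(unit), unit).
Bind Y1 := tup(5, s(unit), unit); no other remaining equation mentions Y1.
Delete trivial equation 6 = 6.
MGU = { U ↦ s(unit), R ↦ unit, S ↦ tup(5, s(unit), unit), Y1 ↦ tup(5, s(unit), unit) }, so U ↦ s(unit).

s(unit)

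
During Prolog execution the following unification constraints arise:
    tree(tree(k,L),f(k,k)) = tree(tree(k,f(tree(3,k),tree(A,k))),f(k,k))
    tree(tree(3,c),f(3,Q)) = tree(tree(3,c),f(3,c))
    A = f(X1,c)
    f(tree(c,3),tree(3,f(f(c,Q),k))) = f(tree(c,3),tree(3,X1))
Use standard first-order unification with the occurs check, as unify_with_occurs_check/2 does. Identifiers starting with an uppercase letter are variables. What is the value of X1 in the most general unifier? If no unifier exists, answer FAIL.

f(f(c,c),k)

Decompose tree/2: tree(k,L) = tree(k,f(tree(3,k),tree(A,k))),  f(k,k) = f(k,k).
Decompose tree/2: k = k,  L = f(tree(3,k),tree(A,k)).
Delete trivial equation k = k.
Bind L := f(tree(3,k),tree(A,k)); no other remaining equation mentions L.
Delete trivial equation f(k,k) = f(k,k).
Decompose tree/2: tree(3,c) = tree(3,c),  f(3,Q) = f(3,c).
Delete trivial equation tree(3,c) = tree(3,c).
Decompose f/2: 3 = 3,  Q = c.
Delete trivial equation 3 = 3.
Bind Q := c; substituting into the one remaining equation that mentions Q gives: f(tree(c,3),tree(3,f(f(c,c),k))) = f(tree(c,3),tree(3,X1)).
Bind A := f(X1,c); no other remaining equation mentions A. Substituting into the earlier binding gives L := f(tree(3,k),tree(f(X1,c),k)).
Decompose f/2: tree(c,3) = tree(c,3),  tree(3,f(f(c,c),k)) = tree(3,X1).
Delete trivial equation tree(c,3) = tree(c,3).
Decompose tree/2: 3 = 3,  f(f(c,c),k) = X1.
Delete trivial equation 3 = 3.
Bind X1 := f(f(c,c),k). Substituting into the earlier bindings gives L := f(tree(3,k),tree(f(f(f(c,c),k),c),k)), A := f(f(f(c,c),k),c).
MGU = { L = f(tree(3,k),tree(f(f(f(c,c),k),c),k)), Q = c, A = f(f(f(c,c),k),c), X1 = f(f(c,c),k) }, so X1 = f(f(c,c),k).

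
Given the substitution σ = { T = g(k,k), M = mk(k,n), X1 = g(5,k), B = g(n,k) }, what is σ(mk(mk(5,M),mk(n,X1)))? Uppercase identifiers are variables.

Replace each occurrence of M with mk(k,n).
Replace each occurrence of X1 with g(5,k).
Result: mk(mk(5,mk(k,n)),mk(n,g(5,k))).

mk(mk(5,mk(k,n)),mk(n,g(5,k)))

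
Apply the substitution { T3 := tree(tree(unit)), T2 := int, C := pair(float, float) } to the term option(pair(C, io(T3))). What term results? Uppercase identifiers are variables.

Replace each occurrence of T3 with tree(tree(unit)).
Replace each occurrence of C with pair(float, float).
Result: option(pair(pair(float, float), io(tree(tree(unit))))).

option(pair(pair(float, float), io(tree(tree(unit)))))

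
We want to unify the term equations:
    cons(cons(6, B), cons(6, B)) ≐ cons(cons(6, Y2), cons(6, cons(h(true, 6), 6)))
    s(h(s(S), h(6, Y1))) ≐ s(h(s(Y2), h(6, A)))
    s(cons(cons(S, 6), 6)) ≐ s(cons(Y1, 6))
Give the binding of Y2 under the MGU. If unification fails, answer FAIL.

Decompose cons/2: cons(6, B) ≐ cons(6, Y2),  cons(6, B) ≐ cons(6, cons(h(true, 6), 6)).
Decompose cons/2: 6 ≐ 6,  B ≐ Y2.
Delete trivial equation 6 ≐ 6.
Bind B := Y2; substituting into the one remaining equation that mentions B gives: cons(6, Y2) ≐ cons(6, cons(h(true, 6), 6)).
Decompose cons/2: 6 ≐ 6,  Y2 ≐ cons(h(true, 6), 6).
Delete trivial equation 6 ≐ 6.
Bind Y2 := cons(h(true, 6), 6); substituting into the one remaining equation that mentions Y2 gives: s(h(s(S), h(6, Y1))) ≐ s(h(s(cons(h(true, 6), 6)), h(6, A))). Substituting into the earlier binding gives B := cons(h(true, 6), 6).
Decompose s/1: h(s(S), h(6, Y1)) ≐ h(s(cons(h(true, 6), 6)), h(6, A)).
Decompose h/2: s(S) ≐ s(cons(h(true, 6), 6)),  h(6, Y1) ≐ h(6, A).
Decompose s/1: S ≐ cons(h(true, 6), 6).
Bind S := cons(h(true, 6), 6); substituting into the one remaining equation that mentions S gives: s(cons(cons(cons(h(true, 6), 6), 6), 6)) ≐ s(cons(Y1, 6)).
Decompose h/2: 6 ≐ 6,  Y1 ≐ A.
Delete trivial equation 6 ≐ 6.
Bind Y1 := A; substituting into the remaining equation gives: s(cons(cons(cons(h(true, 6), 6), 6), 6)) ≐ s(cons(A, 6)).
Decompose s/1: cons(cons(cons(h(true, 6), 6), 6), 6) ≐ cons(A, 6).
Decompose cons/2: cons(cons(h(true, 6), 6), 6) ≐ A,  6 ≐ 6.
Bind A := cons(cons(h(true, 6), 6), 6); no other remaining equation mentions A. Substituting into the earlier binding gives Y1 := cons(cons(h(true, 6), 6), 6).
Delete trivial equation 6 ≐ 6.
MGU = { B ↦ cons(h(true, 6), 6), Y2 ↦ cons(h(true, 6), 6), S ↦ cons(h(true, 6), 6), Y1 ↦ cons(cons(h(true, 6), 6), 6), A ↦ cons(cons(h(true, 6), 6), 6) }, so Y2 ↦ cons(h(true, 6), 6).

cons(h(true, 6), 6)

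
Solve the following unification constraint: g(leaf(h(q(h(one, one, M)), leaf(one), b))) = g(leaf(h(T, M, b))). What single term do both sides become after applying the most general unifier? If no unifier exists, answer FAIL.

g(leaf(h(q(h(one, one, leaf(one))), leaf(one), b)))

Decompose g/1: leaf(h(q(h(one, one, M)), leaf(one), b)) = leaf(h(T, M, b)).
Decompose leaf/1: h(q(h(one, one, M)), leaf(one), b) = h(T, M, b).
Decompose h/3: q(h(one, one, M)) = T,  leaf(one) = M,  b = b.
Bind T := q(h(one, one, M)); no other remaining equation mentions T.
Bind M := leaf(one); no other remaining equation mentions M. Substituting into the earlier binding gives T := q(h(one, one, leaf(one))).
Delete trivial equation b = b.
Applying the MGU to either side gives g(leaf(h(q(h(one, one, leaf(one))), leaf(one), b))).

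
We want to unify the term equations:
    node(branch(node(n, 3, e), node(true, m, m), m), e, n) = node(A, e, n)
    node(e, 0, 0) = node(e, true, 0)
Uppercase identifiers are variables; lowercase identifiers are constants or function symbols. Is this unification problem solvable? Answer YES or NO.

NO

Decompose node/3: branch(node(n, 3, e), node(true, m, m), m) = A,  e = e,  n = n.
Bind A := branch(node(n, 3, e), node(true, m, m), m); no other remaining equation mentions A.
Delete trivial equation e = e.
Delete trivial equation n = n.
Decompose node/3: e = e,  0 = true,  0 = 0.
Delete trivial equation e = e.
Clash: constants 0 and true differ; no unifier exists.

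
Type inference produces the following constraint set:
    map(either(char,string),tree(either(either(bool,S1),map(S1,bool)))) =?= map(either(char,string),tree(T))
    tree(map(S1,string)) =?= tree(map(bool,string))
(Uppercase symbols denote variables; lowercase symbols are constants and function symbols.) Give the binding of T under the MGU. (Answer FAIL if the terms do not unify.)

either(either(bool,bool),map(bool,bool))

Decompose map/2: either(char,string) =?= either(char,string),  tree(either(either(bool,S1),map(S1,bool))) =?= tree(T).
Delete trivial equation either(char,string) =?= either(char,string).
Decompose tree/1: either(either(bool,S1),map(S1,bool)) =?= T.
Bind T := either(either(bool,S1),map(S1,bool)); no other remaining equation mentions T.
Decompose tree/1: map(S1,string) =?= map(bool,string).
Decompose map/2: S1 =?= bool,  string =?= string.
Bind S1 := bool; no other remaining equation mentions S1. Substituting into the earlier binding gives T := either(either(bool,bool),map(bool,bool)).
Delete trivial equation string =?= string.
MGU = { T ↦ either(either(bool,bool),map(bool,bool)), S1 ↦ bool }, so T ↦ either(either(bool,bool),map(bool,bool)).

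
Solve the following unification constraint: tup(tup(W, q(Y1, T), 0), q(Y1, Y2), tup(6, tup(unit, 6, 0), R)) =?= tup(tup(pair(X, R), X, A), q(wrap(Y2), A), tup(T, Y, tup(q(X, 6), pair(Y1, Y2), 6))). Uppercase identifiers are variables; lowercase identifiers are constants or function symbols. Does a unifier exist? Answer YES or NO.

Decompose tup/3: tup(W, q(Y1, T), 0) =?= tup(pair(X, R), X, A),  q(Y1, Y2) =?= q(wrap(Y2), A),  tup(6, tup(unit, 6, 0), R) =?= tup(T, Y, tup(q(X, 6), pair(Y1, Y2), 6)).
Decompose tup/3: W =?= pair(X, R),  q(Y1, T) =?= X,  0 =?= A.
Bind W := pair(X, R); no other remaining equation mentions W.
Bind X := q(Y1, T); substituting into the one remaining equation that mentions X gives: tup(6, tup(unit, 6, 0), R) =?= tup(T, Y, tup(q(q(Y1, T), 6), pair(Y1, Y2), 6)). Substituting into the earlier binding gives W := pair(q(Y1, T), R).
Bind A := 0; substituting into the one remaining equation that mentions A gives: q(Y1, Y2) =?= q(wrap(Y2), 0).
Decompose q/2: Y1 =?= wrap(Y2),  Y2 =?= 0.
Bind Y1 := wrap(Y2); substituting into the one remaining equation that mentions Y1 gives: tup(6, tup(unit, 6, 0), R) =?= tup(T, Y, tup(q(q(wrap(Y2), T), 6), pair(wrap(Y2), Y2), 6)). Substituting into the earlier bindings gives W := pair(q(wrap(Y2), T), R), X := q(wrap(Y2), T).
Bind Y2 := 0; substituting into the remaining equation gives: tup(6, tup(unit, 6, 0), R) =?= tup(T, Y, tup(q(q(wrap(0), T), 6), pair(wrap(0), 0), 6)). Substituting into the earlier bindings gives W := pair(q(wrap(0), T), R), X := q(wrap(0), T), Y1 := wrap(0).
Decompose tup/3: 6 =?= T,  tup(unit, 6, 0) =?= Y,  R =?= tup(q(q(wrap(0), T), 6), pair(wrap(0), 0), 6).
Bind T := 6; substituting into the one remaining equation that mentions T gives: R =?= tup(q(q(wrap(0), 6), 6), pair(wrap(0), 0), 6). Substituting into the earlier bindings gives W := pair(q(wrap(0), 6), R), X := q(wrap(0), 6).
Bind Y := tup(unit, 6, 0); no other remaining equation mentions Y.
Bind R := tup(q(q(wrap(0), 6), 6), pair(wrap(0), 0), 6). Substituting into the earlier binding gives W := pair(q(wrap(0), 6), tup(q(q(wrap(0), 6), 6), pair(wrap(0), 0), 6)).
No equations remain and no clash or occurs-check failure arose, so a unifier exists.

YES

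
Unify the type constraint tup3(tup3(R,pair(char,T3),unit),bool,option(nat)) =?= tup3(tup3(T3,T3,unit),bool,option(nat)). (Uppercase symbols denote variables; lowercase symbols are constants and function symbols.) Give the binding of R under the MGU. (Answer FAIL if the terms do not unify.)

FAIL

Decompose tup3/3: tup3(R,pair(char,T3),unit) =?= tup3(T3,T3,unit),  bool =?= bool,  option(nat) =?= option(nat).
Decompose tup3/3: R =?= T3,  pair(char,T3) =?= T3,  unit =?= unit.
Bind R := T3; no other remaining equation mentions R.
Occurs check fails: T3 occurs in pair(char,T3); the equation T3 =?= pair(char,T3) has no finite solution.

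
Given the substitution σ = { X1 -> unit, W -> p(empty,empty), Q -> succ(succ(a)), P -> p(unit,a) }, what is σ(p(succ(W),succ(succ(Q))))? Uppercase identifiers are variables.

p(succ(p(empty,empty)),succ(succ(succ(succ(a)))))

Replace each occurrence of W with p(empty,empty).
Replace each occurrence of Q with succ(succ(a)).
Result: p(succ(p(empty,empty)),succ(succ(succ(succ(a))))).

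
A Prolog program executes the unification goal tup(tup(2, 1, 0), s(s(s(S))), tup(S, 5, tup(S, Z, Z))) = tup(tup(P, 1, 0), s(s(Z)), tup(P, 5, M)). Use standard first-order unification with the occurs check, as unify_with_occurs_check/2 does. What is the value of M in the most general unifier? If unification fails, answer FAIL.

tup(2, s(2), s(2))

Decompose tup/3: tup(2, 1, 0) = tup(P, 1, 0),  s(s(s(S))) = s(s(Z)),  tup(S, 5, tup(S, Z, Z)) = tup(P, 5, M).
Decompose tup/3: 2 = P,  1 = 1,  0 = 0.
Bind P := 2; substituting into the one remaining equation that mentions P gives: tup(S, 5, tup(S, Z, Z)) = tup(2, 5, M).
Delete trivial equation 1 = 1.
Delete trivial equation 0 = 0.
Decompose s/1: s(s(S)) = s(Z).
Decompose s/1: s(S) = Z.
Bind Z := s(S); substituting into the remaining equation gives: tup(S, 5, tup(S, s(S), s(S))) = tup(2, 5, M).
Decompose tup/3: S = 2,  5 = 5,  tup(S, s(S), s(S)) = M.
Bind S := 2; substituting into the one remaining equation that mentions S gives: tup(2, s(2), s(2)) = M. Substituting into the earlier binding gives Z := s(2).
Delete trivial equation 5 = 5.
Bind M := tup(2, s(2), s(2)).
MGU = { P = 2, Z = s(2), S = 2, M = tup(2, s(2), s(2)) }, so M = tup(2, s(2), s(2)).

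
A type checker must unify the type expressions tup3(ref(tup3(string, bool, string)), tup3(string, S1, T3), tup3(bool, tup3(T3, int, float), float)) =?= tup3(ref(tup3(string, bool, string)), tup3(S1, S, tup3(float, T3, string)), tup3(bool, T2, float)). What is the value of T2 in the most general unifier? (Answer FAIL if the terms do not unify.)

Decompose tup3/3: ref(tup3(string, bool, string)) =?= ref(tup3(string, bool, string)),  tup3(string, S1, T3) =?= tup3(S1, S, tup3(float, T3, string)),  tup3(bool, tup3(T3, int, float), float) =?= tup3(bool, T2, float).
Delete trivial equation ref(tup3(string, bool, string)) =?= ref(tup3(string, bool, string)).
Decompose tup3/3: string =?= S1,  S1 =?= S,  T3 =?= tup3(float, T3, string).
Bind S1 := string; substituting into the one remaining equation that mentions S1 gives: string =?= S.
Bind S := string; no other remaining equation mentions S.
Occurs check fails: T3 occurs in tup3(float, T3, string); the equation T3 =?= tup3(float, T3, string) has no finite solution.

FAIL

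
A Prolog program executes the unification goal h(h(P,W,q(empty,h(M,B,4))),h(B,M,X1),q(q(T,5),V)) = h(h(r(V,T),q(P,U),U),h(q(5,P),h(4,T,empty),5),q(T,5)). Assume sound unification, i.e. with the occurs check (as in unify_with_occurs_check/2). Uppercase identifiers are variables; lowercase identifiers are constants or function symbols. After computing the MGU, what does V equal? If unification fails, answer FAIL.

Decompose h/3: h(P,W,q(empty,h(M,B,4))) = h(r(V,T),q(P,U),U),  h(B,M,X1) = h(q(5,P),h(4,T,empty),5),  q(q(T,5),V) = q(T,5).
Decompose h/3: P = r(V,T),  W = q(P,U),  q(empty,h(M,B,4)) = U.
Bind P := r(V,T); substituting into the 2 remaining equations that mention P gives: W = q(r(V,T),U),  h(B,M,X1) = h(q(5,r(V,T)),h(4,T,empty),5).
Bind W := q(r(V,T),U); no other remaining equation mentions W.
Bind U := q(empty,h(M,B,4)); no other remaining equation mentions U. Substituting into the earlier binding gives W := q(r(V,T),q(empty,h(M,B,4))).
Decompose h/3: B = q(5,r(V,T)),  M = h(4,T,empty),  X1 = 5.
Bind B := q(5,r(V,T)); no other remaining equation mentions B. Substituting into the earlier bindings gives W := q(r(V,T),q(empty,h(M,q(5,r(V,T)),4))), U := q(empty,h(M,q(5,r(V,T)),4)).
Bind M := h(4,T,empty); no other remaining equation mentions M. Substituting into the earlier bindings gives W := q(r(V,T),q(empty,h(h(4,T,empty),q(5,r(V,T)),4))), U := q(empty,h(h(4,T,empty),q(5,r(V,T)),4)).
Bind X1 := 5; no other remaining equation mentions X1.
Decompose q/2: q(T,5) = T,  V = 5.
Occurs check fails: T occurs in q(T,5); the equation T = q(T,5) has no finite solution.

FAIL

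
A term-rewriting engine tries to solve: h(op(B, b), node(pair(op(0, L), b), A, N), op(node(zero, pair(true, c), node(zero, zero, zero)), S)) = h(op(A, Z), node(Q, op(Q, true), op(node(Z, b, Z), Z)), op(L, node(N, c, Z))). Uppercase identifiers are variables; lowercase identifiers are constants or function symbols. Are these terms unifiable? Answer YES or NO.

Decompose h/3: op(B, b) = op(A, Z),  node(pair(op(0, L), b), A, N) = node(Q, op(Q, true), op(node(Z, b, Z), Z)),  op(node(zero, pair(true, c), node(zero, zero, zero)), S) = op(L, node(N, c, Z)).
Decompose op/2: B = A,  b = Z.
Bind B := A; no other remaining equation mentions B.
Bind Z := b; substituting into the remaining equations gives: node(pair(op(0, L), b), A, N) = node(Q, op(Q, true), op(node(b, b, b), b)),  op(node(zero, pair(true, c), node(zero, zero, zero)), S) = op(L, node(N, c, b)).
Decompose node/3: pair(op(0, L), b) = Q,  A = op(Q, true),  N = op(node(b, b, b), b).
Bind Q := pair(op(0, L), b); substituting into the one remaining equation that mentions Q gives: A = op(pair(op(0, L), b), true).
Bind A := op(pair(op(0, L), b), true); no other remaining equation mentions A. Substituting into the earlier binding gives B := op(pair(op(0, L), b), true).
Bind N := op(node(b, b, b), b); substituting into the remaining equation gives: op(node(zero, pair(true, c), node(zero, zero, zero)), S) = op(L, node(op(node(b, b, b), b), c, b)).
Decompose op/2: node(zero, pair(true, c), node(zero, zero, zero)) = L,  S = node(op(node(b, b, b), b), c, b).
Bind L := node(zero, pair(true, c), node(zero, zero, zero)); no other remaining equation mentions L. Substituting into the earlier bindings gives B := op(pair(op(0, node(zero, pair(true, c), node(zero, zero, zero))), b), true), Q := pair(op(0, node(zero, pair(true, c), node(zero, zero, zero))), b), A := op(pair(op(0, node(zero, pair(true, c), node(zero, zero, zero))), b), true).
Bind S := node(op(node(b, b, b), b), c, b).
No equations remain and no clash or occurs-check failure arose, so a unifier exists.

YES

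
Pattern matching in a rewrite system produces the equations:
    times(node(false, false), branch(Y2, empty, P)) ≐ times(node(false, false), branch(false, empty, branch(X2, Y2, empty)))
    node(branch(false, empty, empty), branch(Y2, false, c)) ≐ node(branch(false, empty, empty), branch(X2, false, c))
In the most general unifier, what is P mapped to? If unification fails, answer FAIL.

branch(false, false, empty)

Decompose times/2: node(false, false) ≐ node(false, false),  branch(Y2, empty, P) ≐ branch(false, empty, branch(X2, Y2, empty)).
Delete trivial equation node(false, false) ≐ node(false, false).
Decompose branch/3: Y2 ≐ false,  empty ≐ empty,  P ≐ branch(X2, Y2, empty).
Bind Y2 := false; substituting into the 2 remaining equations that mention Y2 gives: P ≐ branch(X2, false, empty),  node(branch(false, empty, empty), branch(false, false, c)) ≐ node(branch(false, empty, empty), branch(X2, false, c)).
Delete trivial equation empty ≐ empty.
Bind P := branch(X2, false, empty); no other remaining equation mentions P.
Decompose node/2: branch(false, empty, empty) ≐ branch(false, empty, empty),  branch(false, false, c) ≐ branch(X2, false, c).
Delete trivial equation branch(false, empty, empty) ≐ branch(false, empty, empty).
Decompose branch/3: false ≐ X2,  false ≐ false,  c ≐ c.
Bind X2 := false; no other remaining equation mentions X2. Substituting into the earlier binding gives P := branch(false, false, empty).
Delete trivial equation false ≐ false.
Delete trivial equation c ≐ c.
MGU = { Y2 := false, P := branch(false, false, empty), X2 := false }, so P := branch(false, false, empty).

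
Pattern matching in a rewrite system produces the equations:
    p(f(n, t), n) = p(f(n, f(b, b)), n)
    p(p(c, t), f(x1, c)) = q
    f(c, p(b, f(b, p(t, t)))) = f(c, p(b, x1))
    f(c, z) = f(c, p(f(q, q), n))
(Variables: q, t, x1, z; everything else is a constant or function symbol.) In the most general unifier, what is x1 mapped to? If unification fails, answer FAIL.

Decompose p/2: f(n, t) = f(n, f(b, b)),  n = n.
Decompose f/2: n = n,  t = f(b, b).
Delete trivial equation n = n.
Bind t := f(b, b); substituting into the 2 remaining equations that mention t gives: p(p(c, f(b, b)), f(x1, c)) = q,  f(c, p(b, f(b, p(f(b, b), f(b, b))))) = f(c, p(b, x1)).
Delete trivial equation n = n.
Bind q := p(p(c, f(b, b)), f(x1, c)); substituting into the one remaining equation that mentions q gives: f(c, z) = f(c, p(f(p(p(c, f(b, b)), f(x1, c)), p(p(c, f(b, b)), f(x1, c))), n)).
Decompose f/2: c = c,  p(b, f(b, p(f(b, b), f(b, b)))) = p(b, x1).
Delete trivial equation c = c.
Decompose p/2: b = b,  f(b, p(f(b, b), f(b, b))) = x1.
Delete trivial equation b = b.
Bind x1 := f(b, p(f(b, b), f(b, b))); substituting into the remaining equation gives: f(c, z) = f(c, p(f(p(p(c, f(b, b)), f(f(b, p(f(b, b), f(b, b))), c)), p(p(c, f(b, b)), f(f(b, p(f(b, b), f(b, b))), c))), n)). Substituting into the earlier binding gives q := p(p(c, f(b, b)), f(f(b, p(f(b, b), f(b, b))), c)).
Decompose f/2: c = c,  z = p(f(p(p(c, f(b, b)), f(f(b, p(f(b, b), f(b, b))), c)), p(p(c, f(b, b)), f(f(b, p(f(b, b), f(b, b))), c))), n).
Delete trivial equation c = c.
Bind z := p(f(p(p(c, f(b, b)), f(f(b, p(f(b, b), f(b, b))), c)), p(p(c, f(b, b)), f(f(b, p(f(b, b), f(b, b))), c))), n).
MGU = { t ↦ f(b, b), q ↦ p(p(c, f(b, b)), f(f(b, p(f(b, b), f(b, b))), c)), x1 ↦ f(b, p(f(b, b), f(b, b))), z ↦ p(f(p(p(c, f(b, b)), f(f(b, p(f(b, b), f(b, b))), c)), p(p(c, f(b, b)), f(f(b, p(f(b, b), f(b, b))), c))), n) }, so x1 ↦ f(b, p(f(b, b), f(b, b))).

f(b, p(f(b, b), f(b, b)))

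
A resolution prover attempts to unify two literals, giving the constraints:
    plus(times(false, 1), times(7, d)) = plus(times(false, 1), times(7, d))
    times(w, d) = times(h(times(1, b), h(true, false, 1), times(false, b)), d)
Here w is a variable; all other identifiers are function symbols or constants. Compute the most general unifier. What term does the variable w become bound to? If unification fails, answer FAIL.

Delete trivial equation plus(times(false, 1), times(7, d)) = plus(times(false, 1), times(7, d)).
Decompose times/2: w = h(times(1, b), h(true, false, 1), times(false, b)),  d = d.
Bind w := h(times(1, b), h(true, false, 1), times(false, b)); no other remaining equation mentions w.
Delete trivial equation d = d.
MGU = { w -> h(times(1, b), h(true, false, 1), times(false, b)) }, so w -> h(times(1, b), h(true, false, 1), times(false, b)).

h(times(1, b), h(true, false, 1), times(false, b))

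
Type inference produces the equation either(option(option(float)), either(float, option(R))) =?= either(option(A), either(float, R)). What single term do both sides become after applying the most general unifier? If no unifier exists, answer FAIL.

FAIL

Decompose either/2: option(option(float)) =?= option(A),  either(float, option(R)) =?= either(float, R).
Decompose option/1: option(float) =?= A.
Bind A := option(float); no other remaining equation mentions A.
Decompose either/2: float =?= float,  option(R) =?= R.
Delete trivial equation float =?= float.
Occurs check fails: R occurs in option(R); the equation R =?= option(R) has no finite solution.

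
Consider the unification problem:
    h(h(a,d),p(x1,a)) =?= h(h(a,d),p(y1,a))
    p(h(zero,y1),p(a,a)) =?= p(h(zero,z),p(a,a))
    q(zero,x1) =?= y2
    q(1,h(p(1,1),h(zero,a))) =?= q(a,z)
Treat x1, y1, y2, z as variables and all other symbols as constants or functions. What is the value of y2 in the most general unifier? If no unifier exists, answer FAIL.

FAIL

Decompose h/2: h(a,d) =?= h(a,d),  p(x1,a) =?= p(y1,a).
Delete trivial equation h(a,d) =?= h(a,d).
Decompose p/2: x1 =?= y1,  a =?= a.
Bind x1 := y1; substituting into the one remaining equation that mentions x1 gives: q(zero,y1) =?= y2.
Delete trivial equation a =?= a.
Decompose p/2: h(zero,y1) =?= h(zero,z),  p(a,a) =?= p(a,a).
Decompose h/2: zero =?= zero,  y1 =?= z.
Delete trivial equation zero =?= zero.
Bind y1 := z; substituting into the one remaining equation that mentions y1 gives: q(zero,z) =?= y2. Substituting into the earlier binding gives x1 := z.
Delete trivial equation p(a,a) =?= p(a,a).
Bind y2 := q(zero,z); no other remaining equation mentions y2.
Decompose q/2: 1 =?= a,  h(p(1,1),h(zero,a)) =?= z.
Clash: constants 1 and a differ; no unifier exists.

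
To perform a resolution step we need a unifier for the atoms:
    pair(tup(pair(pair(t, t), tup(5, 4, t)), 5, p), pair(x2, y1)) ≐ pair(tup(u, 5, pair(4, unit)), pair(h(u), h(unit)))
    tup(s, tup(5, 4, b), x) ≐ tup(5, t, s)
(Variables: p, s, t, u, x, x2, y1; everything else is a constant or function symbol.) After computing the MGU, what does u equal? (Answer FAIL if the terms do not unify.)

Decompose pair/2: tup(pair(pair(t, t), tup(5, 4, t)), 5, p) ≐ tup(u, 5, pair(4, unit)),  pair(x2, y1) ≐ pair(h(u), h(unit)).
Decompose tup/3: pair(pair(t, t), tup(5, 4, t)) ≐ u,  5 ≐ 5,  p ≐ pair(4, unit).
Bind u := pair(pair(t, t), tup(5, 4, t)); substituting into the one remaining equation that mentions u gives: pair(x2, y1) ≐ pair(h(pair(pair(t, t), tup(5, 4, t))), h(unit)).
Delete trivial equation 5 ≐ 5.
Bind p := pair(4, unit); no other remaining equation mentions p.
Decompose pair/2: x2 ≐ h(pair(pair(t, t), tup(5, 4, t))),  y1 ≐ h(unit).
Bind x2 := h(pair(pair(t, t), tup(5, 4, t))); no other remaining equation mentions x2.
Bind y1 := h(unit); no other remaining equation mentions y1.
Decompose tup/3: s ≐ 5,  tup(5, 4, b) ≐ t,  x ≐ s.
Bind s := 5; substituting into the one remaining equation that mentions s gives: x ≐ 5.
Bind t := tup(5, 4, b); no other remaining equation mentions t. Substituting into the earlier bindings gives u := pair(pair(tup(5, 4, b), tup(5, 4, b)), tup(5, 4, tup(5, 4, b))), x2 := h(pair(pair(tup(5, 4, b), tup(5, 4, b)), tup(5, 4, tup(5, 4, b)))).
Bind x := 5.
MGU = { u ↦ pair(pair(tup(5, 4, b), tup(5, 4, b)), tup(5, 4, tup(5, 4, b))), p ↦ pair(4, unit), x2 ↦ h(pair(pair(tup(5, 4, b), tup(5, 4, b)), tup(5, 4, tup(5, 4, b)))), y1 ↦ h(unit), s ↦ 5, t ↦ tup(5, 4, b), x ↦ 5 }, so u ↦ pair(pair(tup(5, 4, b), tup(5, 4, b)), tup(5, 4, tup(5, 4, b))).

pair(pair(tup(5, 4, b), tup(5, 4, b)), tup(5, 4, tup(5, 4, b)))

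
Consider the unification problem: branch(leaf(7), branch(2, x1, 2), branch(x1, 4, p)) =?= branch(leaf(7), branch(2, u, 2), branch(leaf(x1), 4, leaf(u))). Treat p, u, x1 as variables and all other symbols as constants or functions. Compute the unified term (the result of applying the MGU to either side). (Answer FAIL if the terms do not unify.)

Decompose branch/3: leaf(7) =?= leaf(7),  branch(2, x1, 2) =?= branch(2, u, 2),  branch(x1, 4, p) =?= branch(leaf(x1), 4, leaf(u)).
Delete trivial equation leaf(7) =?= leaf(7).
Decompose branch/3: 2 =?= 2,  x1 =?= u,  2 =?= 2.
Delete trivial equation 2 =?= 2.
Bind x1 := u; substituting into the one remaining equation that mentions x1 gives: branch(u, 4, p) =?= branch(leaf(u), 4, leaf(u)).
Delete trivial equation 2 =?= 2.
Decompose branch/3: u =?= leaf(u),  4 =?= 4,  p =?= leaf(u).
Occurs check fails: u occurs in leaf(u); the equation u =?= leaf(u) has no finite solution.

FAIL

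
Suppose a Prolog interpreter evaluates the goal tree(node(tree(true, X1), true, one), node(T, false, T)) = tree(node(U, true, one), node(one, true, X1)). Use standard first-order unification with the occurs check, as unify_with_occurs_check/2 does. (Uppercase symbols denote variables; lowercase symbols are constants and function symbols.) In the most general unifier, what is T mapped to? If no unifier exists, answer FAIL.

FAIL

Decompose tree/2: node(tree(true, X1), true, one) = node(U, true, one),  node(T, false, T) = node(one, true, X1).
Decompose node/3: tree(true, X1) = U,  true = true,  one = one.
Bind U := tree(true, X1); no other remaining equation mentions U.
Delete trivial equation true = true.
Delete trivial equation one = one.
Decompose node/3: T = one,  false = true,  T = X1.
Bind T := one; substituting into the one remaining equation that mentions T gives: one = X1.
Clash: constants false and true differ; no unifier exists.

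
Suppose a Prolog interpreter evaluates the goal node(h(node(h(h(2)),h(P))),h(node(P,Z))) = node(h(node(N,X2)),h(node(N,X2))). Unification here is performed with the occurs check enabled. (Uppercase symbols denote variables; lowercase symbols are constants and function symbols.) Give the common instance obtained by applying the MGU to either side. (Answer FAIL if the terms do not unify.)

Decompose node/2: h(node(h(h(2)),h(P))) = h(node(N,X2)),  h(node(P,Z)) = h(node(N,X2)).
Decompose h/1: node(h(h(2)),h(P)) = node(N,X2).
Decompose node/2: h(h(2)) = N,  h(P) = X2.
Bind N := h(h(2)); substituting into the one remaining equation that mentions N gives: h(node(P,Z)) = h(node(h(h(2)),X2)).
Bind X2 := h(P); substituting into the remaining equation gives: h(node(P,Z)) = h(node(h(h(2)),h(P))).
Decompose h/1: node(P,Z) = node(h(h(2)),h(P)).
Decompose node/2: P = h(h(2)),  Z = h(P).
Bind P := h(h(2)); substituting into the remaining equation gives: Z = h(h(h(2))). Substituting into the earlier binding gives X2 := h(h(h(2))).
Bind Z := h(h(h(2))).
Applying the MGU to either side gives node(h(node(h(h(2)),h(h(h(2))))),h(node(h(h(2)),h(h(h(2)))))).

node(h(node(h(h(2)),h(h(h(2))))),h(node(h(h(2)),h(h(h(2))))))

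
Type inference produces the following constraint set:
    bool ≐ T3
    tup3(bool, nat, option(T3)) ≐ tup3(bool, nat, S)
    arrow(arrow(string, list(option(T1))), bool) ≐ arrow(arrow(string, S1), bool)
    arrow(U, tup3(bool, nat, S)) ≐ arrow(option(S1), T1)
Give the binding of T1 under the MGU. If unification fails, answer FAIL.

Bind T3 := bool; substituting into the one remaining equation that mentions T3 gives: tup3(bool, nat, option(bool)) ≐ tup3(bool, nat, S).
Decompose tup3/3: bool ≐ bool,  nat ≐ nat,  option(bool) ≐ S.
Delete trivial equation bool ≐ bool.
Delete trivial equation nat ≐ nat.
Bind S := option(bool); substituting into the one remaining equation that mentions S gives: arrow(U, tup3(bool, nat, option(bool))) ≐ arrow(option(S1), T1).
Decompose arrow/2: arrow(string, list(option(T1))) ≐ arrow(string, S1),  bool ≐ bool.
Decompose arrow/2: string ≐ string,  list(option(T1)) ≐ S1.
Delete trivial equation string ≐ string.
Bind S1 := list(option(T1)); substituting into the one remaining equation that mentions S1 gives: arrow(U, tup3(bool, nat, option(bool))) ≐ arrow(option(list(option(T1))), T1).
Delete trivial equation bool ≐ bool.
Decompose arrow/2: U ≐ option(list(option(T1))),  tup3(bool, nat, option(bool)) ≐ T1.
Bind U := option(list(option(T1))); no other remaining equation mentions U.
Bind T1 := tup3(bool, nat, option(bool)). Substituting into the earlier bindings gives S1 := list(option(tup3(bool, nat, option(bool)))), U := option(list(option(tup3(bool, nat, option(bool))))).
MGU = { T3 ↦ bool, S ↦ option(bool), S1 ↦ list(option(tup3(bool, nat, option(bool)))), U ↦ option(list(option(tup3(bool, nat, option(bool))))), T1 ↦ tup3(bool, nat, option(bool)) }, so T1 ↦ tup3(bool, nat, option(bool)).

tup3(bool, nat, option(bool))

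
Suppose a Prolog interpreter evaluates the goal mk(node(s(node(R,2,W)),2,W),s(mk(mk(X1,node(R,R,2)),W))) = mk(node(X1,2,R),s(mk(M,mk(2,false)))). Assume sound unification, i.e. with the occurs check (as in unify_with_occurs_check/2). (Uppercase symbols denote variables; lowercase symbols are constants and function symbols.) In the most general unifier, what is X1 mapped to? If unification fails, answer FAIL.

Decompose mk/2: node(s(node(R,2,W)),2,W) = node(X1,2,R),  s(mk(mk(X1,node(R,R,2)),W)) = s(mk(M,mk(2,false))).
Decompose node/3: s(node(R,2,W)) = X1,  2 = 2,  W = R.
Bind X1 := s(node(R,2,W)); substituting into the one remaining equation that mentions X1 gives: s(mk(mk(s(node(R,2,W)),node(R,R,2)),W)) = s(mk(M,mk(2,false))).
Delete trivial equation 2 = 2.
Bind W := R; substituting into the remaining equation gives: s(mk(mk(s(node(R,2,R)),node(R,R,2)),R)) = s(mk(M,mk(2,false))). Substituting into the earlier binding gives X1 := s(node(R,2,R)).
Decompose s/1: mk(mk(s(node(R,2,R)),node(R,R,2)),R) = mk(M,mk(2,false)).
Decompose mk/2: mk(s(node(R,2,R)),node(R,R,2)) = M,  R = mk(2,false).
Bind M := mk(s(node(R,2,R)),node(R,R,2)); no other remaining equation mentions M.
Bind R := mk(2,false). Substituting into the earlier bindings gives X1 := s(node(mk(2,false),2,mk(2,false))), W := mk(2,false), M := mk(s(node(mk(2,false),2,mk(2,false))),node(mk(2,false),mk(2,false),2)).
MGU = { X1 -> s(node(mk(2,false),2,mk(2,false))), W -> mk(2,false), M -> mk(s(node(mk(2,false),2,mk(2,false))),node(mk(2,false),mk(2,false),2)), R -> mk(2,false) }, so X1 -> s(node(mk(2,false),2,mk(2,false))).

s(node(mk(2,false),2,mk(2,false)))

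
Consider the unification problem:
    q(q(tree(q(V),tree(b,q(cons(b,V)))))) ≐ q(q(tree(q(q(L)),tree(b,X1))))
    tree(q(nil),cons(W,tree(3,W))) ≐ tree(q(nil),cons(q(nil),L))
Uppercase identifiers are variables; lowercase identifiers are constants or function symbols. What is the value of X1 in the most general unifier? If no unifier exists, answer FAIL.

Decompose q/1: q(tree(q(V),tree(b,q(cons(b,V))))) ≐ q(tree(q(q(L)),tree(b,X1))).
Decompose q/1: tree(q(V),tree(b,q(cons(b,V)))) ≐ tree(q(q(L)),tree(b,X1)).
Decompose tree/2: q(V) ≐ q(q(L)),  tree(b,q(cons(b,V))) ≐ tree(b,X1).
Decompose q/1: V ≐ q(L).
Bind V := q(L); substituting into the one remaining equation that mentions V gives: tree(b,q(cons(b,q(L)))) ≐ tree(b,X1).
Decompose tree/2: b ≐ b,  q(cons(b,q(L))) ≐ X1.
Delete trivial equation b ≐ b.
Bind X1 := q(cons(b,q(L))); no other remaining equation mentions X1.
Decompose tree/2: q(nil) ≐ q(nil),  cons(W,tree(3,W)) ≐ cons(q(nil),L).
Delete trivial equation q(nil) ≐ q(nil).
Decompose cons/2: W ≐ q(nil),  tree(3,W) ≐ L.
Bind W := q(nil); substituting into the remaining equation gives: tree(3,q(nil)) ≐ L.
Bind L := tree(3,q(nil)). Substituting into the earlier bindings gives V := q(tree(3,q(nil))), X1 := q(cons(b,q(tree(3,q(nil))))).
MGU = { V -> q(tree(3,q(nil))), X1 -> q(cons(b,q(tree(3,q(nil))))), W -> q(nil), L -> tree(3,q(nil)) }, so X1 -> q(cons(b,q(tree(3,q(nil))))).

q(cons(b,q(tree(3,q(nil)))))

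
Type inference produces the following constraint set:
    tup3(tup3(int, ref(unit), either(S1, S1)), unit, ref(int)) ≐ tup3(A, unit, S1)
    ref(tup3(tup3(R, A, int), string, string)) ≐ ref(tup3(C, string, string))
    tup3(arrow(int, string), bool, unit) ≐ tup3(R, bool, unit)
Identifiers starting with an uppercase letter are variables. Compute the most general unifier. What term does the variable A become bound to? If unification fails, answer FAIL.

tup3(int, ref(unit), either(ref(int), ref(int)))

Decompose tup3/3: tup3(int, ref(unit), either(S1, S1)) ≐ A,  unit ≐ unit,  ref(int) ≐ S1.
Bind A := tup3(int, ref(unit), either(S1, S1)); substituting into the one remaining equation that mentions A gives: ref(tup3(tup3(R, tup3(int, ref(unit), either(S1, S1)), int), string, string)) ≐ ref(tup3(C, string, string)).
Delete trivial equation unit ≐ unit.
Bind S1 := ref(int); substituting into the one remaining equation that mentions S1 gives: ref(tup3(tup3(R, tup3(int, ref(unit), either(ref(int), ref(int))), int), string, string)) ≐ ref(tup3(C, string, string)). Substituting into the earlier binding gives A := tup3(int, ref(unit), either(ref(int), ref(int))).
Decompose ref/1: tup3(tup3(R, tup3(int, ref(unit), either(ref(int), ref(int))), int), string, string) ≐ tup3(C, string, string).
Decompose tup3/3: tup3(R, tup3(int, ref(unit), either(ref(int), ref(int))), int) ≐ C,  string ≐ string,  string ≐ string.
Bind C := tup3(R, tup3(int, ref(unit), either(ref(int), ref(int))), int); no other remaining equation mentions C.
Delete trivial equation string ≐ string.
Delete trivial equation string ≐ string.
Decompose tup3/3: arrow(int, string) ≐ R,  bool ≐ bool,  unit ≐ unit.
Bind R := arrow(int, string); no other remaining equation mentions R. Substituting into the earlier binding gives C := tup3(arrow(int, string), tup3(int, ref(unit), either(ref(int), ref(int))), int).
Delete trivial equation bool ≐ bool.
Delete trivial equation unit ≐ unit.
MGU = { A -> tup3(int, ref(unit), either(ref(int), ref(int))), S1 -> ref(int), C -> tup3(arrow(int, string), tup3(int, ref(unit), either(ref(int), ref(int))), int), R -> arrow(int, string) }, so A -> tup3(int, ref(unit), either(ref(int), ref(int))).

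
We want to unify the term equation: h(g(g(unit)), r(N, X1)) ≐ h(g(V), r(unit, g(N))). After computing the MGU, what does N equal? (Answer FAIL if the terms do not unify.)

unit

Decompose h/2: g(g(unit)) ≐ g(V),  r(N, X1) ≐ r(unit, g(N)).
Decompose g/1: g(unit) ≐ V.
Bind V := g(unit); no other remaining equation mentions V.
Decompose r/2: N ≐ unit,  X1 ≐ g(N).
Bind N := unit; substituting into the remaining equation gives: X1 ≐ g(unit).
Bind X1 := g(unit).
MGU = { V -> g(unit), N -> unit, X1 -> g(unit) }, so N -> unit.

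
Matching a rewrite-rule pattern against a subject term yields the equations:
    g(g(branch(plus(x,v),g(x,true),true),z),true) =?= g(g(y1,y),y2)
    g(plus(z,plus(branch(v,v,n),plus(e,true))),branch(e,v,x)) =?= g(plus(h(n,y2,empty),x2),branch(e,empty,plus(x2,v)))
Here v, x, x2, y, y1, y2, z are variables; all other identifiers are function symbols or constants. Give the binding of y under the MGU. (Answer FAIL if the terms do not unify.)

h(n,true,empty)

Decompose g/2: g(branch(plus(x,v),g(x,true),true),z) =?= g(y1,y),  true =?= y2.
Decompose g/2: branch(plus(x,v),g(x,true),true) =?= y1,  z =?= y.
Bind y1 := branch(plus(x,v),g(x,true),true); no other remaining equation mentions y1.
Bind z := y; substituting into the one remaining equation that mentions z gives: g(plus(y,plus(branch(v,v,n),plus(e,true))),branch(e,v,x)) =?= g(plus(h(n,y2,empty),x2),branch(e,empty,plus(x2,v))).
Bind y2 := true; substituting into the remaining equation gives: g(plus(y,plus(branch(v,v,n),plus(e,true))),branch(e,v,x)) =?= g(plus(h(n,true,empty),x2),branch(e,empty,plus(x2,v))).
Decompose g/2: plus(y,plus(branch(v,v,n),plus(e,true))) =?= plus(h(n,true,empty),x2),  branch(e,v,x) =?= branch(e,empty,plus(x2,v)).
Decompose plus/2: y =?= h(n,true,empty),  plus(branch(v,v,n),plus(e,true)) =?= x2.
Bind y := h(n,true,empty); no other remaining equation mentions y. Substituting into the earlier binding gives z := h(n,true,empty).
Bind x2 := plus(branch(v,v,n),plus(e,true)); substituting into the remaining equation gives: branch(e,v,x) =?= branch(e,empty,plus(plus(branch(v,v,n),plus(e,true)),v)).
Decompose branch/3: e =?= e,  v =?= empty,  x =?= plus(plus(branch(v,v,n),plus(e,true)),v).
Delete trivial equation e =?= e.
Bind v := empty; substituting into the remaining equation gives: x =?= plus(plus(branch(empty,empty,n),plus(e,true)),empty). Substituting into the earlier bindings gives y1 := branch(plus(x,empty),g(x,true),true), x2 := plus(branch(empty,empty,n),plus(e,true)).
Bind x := plus(plus(branch(empty,empty,n),plus(e,true)),empty). Substituting into the earlier binding gives y1 := branch(plus(plus(plus(branch(empty,empty,n),plus(e,true)),empty),empty),g(plus(plus(branch(empty,empty,n),plus(e,true)),empty),true),true).
MGU = { y1 := branch(plus(plus(plus(branch(empty,empty,n),plus(e,true)),empty),empty),g(plus(plus(branch(empty,empty,n),plus(e,true)),empty),true),true), z := h(n,true,empty), y2 := true, y := h(n,true,empty), x2 := plus(branch(empty,empty,n),plus(e,true)), v := empty, x := plus(plus(branch(empty,empty,n),plus(e,true)),empty) }, so y := h(n,true,empty).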